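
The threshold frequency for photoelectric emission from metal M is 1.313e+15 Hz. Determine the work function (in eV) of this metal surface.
5.43 eV

At the threshold frequency, photon energy equals work function:
φ = hf₀

Calculating:
φ = (6.626×10⁻³⁴ J·s)(1.313e+15 Hz)
φ = 5.43 eV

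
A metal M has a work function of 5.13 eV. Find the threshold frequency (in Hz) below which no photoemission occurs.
1.2404e+15 Hz

The threshold frequency is when the photon energy equals the work function:
hf₀ = φ

Solving for f₀:
f₀ = φ/h = (5.13 eV × 1.602×10⁻¹⁹ J/eV) / (6.626×10⁻³⁴ J·s)
f₀ = 1.2404e+15 Hz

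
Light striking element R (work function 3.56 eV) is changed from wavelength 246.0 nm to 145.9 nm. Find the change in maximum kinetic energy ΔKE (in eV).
3.4579 eV

Using Einstein's equation: KE_max = hc/λ - φ

For λ₁ = 246.0 nm:
KE₁ = hc/λ₁ - φ = 5.0400 - 3.56 = 1.4800 eV

For λ₂ = 145.9 nm:
KE₂ = hc/λ₂ - φ = 8.4979 - 3.56 = 4.9379 eV

Change in KE:
ΔKE = KE₂ - KE₁ = 4.9379 - 1.4800 = 3.4579 eV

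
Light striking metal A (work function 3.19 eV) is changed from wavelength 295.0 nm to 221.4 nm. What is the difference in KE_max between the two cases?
1.3972 eV

Using Einstein's equation: KE_max = hc/λ - φ

For λ₁ = 295.0 nm:
KE₁ = hc/λ₁ - φ = 4.2029 - 3.19 = 1.0129 eV

For λ₂ = 221.4 nm:
KE₂ = hc/λ₂ - φ = 5.6000 - 3.19 = 2.4100 eV

Change in KE:
ΔKE = KE₂ - KE₁ = 2.4100 - 1.0129 = 1.3972 eV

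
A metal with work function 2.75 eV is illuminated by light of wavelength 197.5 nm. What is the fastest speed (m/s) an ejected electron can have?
1.1140e+06 m/s

First, find the maximum kinetic energy:
E_photon = hc/λ = 6.2777 eV
KE_max = E_photon - φ = 6.2777 - 2.75 = 3.5277 eV

Convert to Joules: KE_max = 3.5277 × 1.602×10⁻¹⁹ J = 5.6520e-19 J

Then use KE = ½mv² to find velocity:
v = √(2·KE/m) = √(2 × 5.6520e-19 J / 9.109e-31 kg)
v = 1.1140e+06 m/s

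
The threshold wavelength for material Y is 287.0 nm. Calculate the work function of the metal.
4.32 eV

At the threshold wavelength, photon energy equals work function:
φ = hc/λ₀

Calculating:
φ = (6.626×10⁻³⁴ J·s)(3×10⁸ m/s) / (287.0×10⁻⁹ m)
φ = 4.32 eV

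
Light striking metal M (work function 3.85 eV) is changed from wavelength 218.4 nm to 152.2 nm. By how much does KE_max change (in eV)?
2.4692 eV

Using Einstein's equation: KE_max = hc/λ - φ

For λ₁ = 218.4 nm:
KE₁ = hc/λ₁ - φ = 5.6769 - 3.85 = 1.8269 eV

For λ₂ = 152.2 nm:
KE₂ = hc/λ₂ - φ = 8.1461 - 3.85 = 4.2961 eV

Change in KE:
ΔKE = KE₂ - KE₁ = 4.2961 - 1.8269 = 2.4692 eV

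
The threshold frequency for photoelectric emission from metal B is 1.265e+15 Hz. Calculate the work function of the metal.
5.23 eV

At the threshold frequency, photon energy equals work function:
φ = hf₀

Calculating:
φ = (6.626×10⁻³⁴ J·s)(1.265e+15 Hz)
φ = 5.23 eV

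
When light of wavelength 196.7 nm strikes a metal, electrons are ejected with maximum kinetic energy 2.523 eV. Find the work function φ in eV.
3.78 eV

From Einstein's photoelectric equation: KE_max = hf - φ = hc/λ - φ

Rearranging for φ:
φ = hc/λ - KE_max

Calculate photon energy:
E_photon = hc/λ = 6.3032 eV

Therefore:
φ = 6.3032 - 2.523 = 3.78 eV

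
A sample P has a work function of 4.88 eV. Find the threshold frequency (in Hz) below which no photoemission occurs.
1.1800e+15 Hz

The threshold frequency is when the photon energy equals the work function:
hf₀ = φ

Solving for f₀:
f₀ = φ/h = (4.88 eV × 1.602×10⁻¹⁹ J/eV) / (6.626×10⁻³⁴ J·s)
f₀ = 1.1800e+15 Hz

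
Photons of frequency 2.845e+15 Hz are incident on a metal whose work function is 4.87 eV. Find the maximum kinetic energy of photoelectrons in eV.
6.8960 eV

Using Einstein's photoelectric equation: KE_max = hf - φ

First, calculate the photon energy:
E_photon = hf = (6.626×10⁻³⁴ J·s)(2.845e+15 Hz)
E_photon = 11.7660 eV

Then, the maximum kinetic energy:
KE_max = E_photon - φ = 11.7660 eV - 4.87 eV = 6.8960 eV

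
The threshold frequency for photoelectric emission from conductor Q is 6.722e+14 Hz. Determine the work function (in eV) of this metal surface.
2.78 eV

At the threshold frequency, photon energy equals work function:
φ = hf₀

Calculating:
φ = (6.626×10⁻³⁴ J·s)(6.722e+14 Hz)
φ = 2.78 eV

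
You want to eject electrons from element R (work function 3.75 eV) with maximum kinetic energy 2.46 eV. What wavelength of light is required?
199.65 nm

From Einstein's equation: KE_max = hc/λ - φ

Rearranging for λ:
hc/λ = KE_max + φ
λ = hc/(KE_max + φ)

Required photon energy:
E_photon = KE_max + φ = 2.46 + 3.75 = 6.21 eV

Required wavelength:
λ = hc/E_photon = (6.626×10⁻³⁴)(3×10⁸) / (6.21 × 1.602×10⁻¹⁹)
λ = 199.65 nm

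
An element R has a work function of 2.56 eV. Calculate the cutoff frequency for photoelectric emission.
6.1901e+14 Hz

The threshold frequency is when the photon energy equals the work function:
hf₀ = φ

Solving for f₀:
f₀ = φ/h = (2.56 eV × 1.602×10⁻¹⁹ J/eV) / (6.626×10⁻³⁴ J·s)
f₀ = 6.1901e+14 Hz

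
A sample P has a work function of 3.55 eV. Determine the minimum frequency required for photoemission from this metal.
8.5839e+14 Hz

The threshold frequency is when the photon energy equals the work function:
hf₀ = φ

Solving for f₀:
f₀ = φ/h = (3.55 eV × 1.602×10⁻¹⁹ J/eV) / (6.626×10⁻³⁴ J·s)
f₀ = 8.5839e+14 Hz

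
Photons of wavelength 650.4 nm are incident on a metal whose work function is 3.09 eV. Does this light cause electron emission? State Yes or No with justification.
No

For photoemission, the photon energy must exceed the work function.

Photon energy: E = hc/λ = 1.9063 eV
Work function: φ = 3.09 eV

Since E_photon (1.9063 eV) < φ (3.09 eV), photoemission will NOT occur.
The threshold wavelength is λ₀ = hc/φ = 401.2 nm.
Since 650.4 nm > 401.2 nm, the photons lack sufficient energy.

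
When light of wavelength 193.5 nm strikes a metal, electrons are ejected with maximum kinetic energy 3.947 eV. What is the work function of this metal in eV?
2.46 eV

From Einstein's photoelectric equation: KE_max = hf - φ = hc/λ - φ

Rearranging for φ:
φ = hc/λ - KE_max

Calculate photon energy:
E_photon = hc/λ = 6.4075 eV

Therefore:
φ = 6.4075 - 3.947 = 2.46 eV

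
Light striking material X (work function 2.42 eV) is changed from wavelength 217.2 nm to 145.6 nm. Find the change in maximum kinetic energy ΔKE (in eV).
2.8071 eV

Using Einstein's equation: KE_max = hc/λ - φ

For λ₁ = 217.2 nm:
KE₁ = hc/λ₁ - φ = 5.7083 - 2.42 = 3.2883 eV

For λ₂ = 145.6 nm:
KE₂ = hc/λ₂ - φ = 8.5154 - 2.42 = 6.0954 eV

Change in KE:
ΔKE = KE₂ - KE₁ = 6.0954 - 3.2883 = 2.8071 eV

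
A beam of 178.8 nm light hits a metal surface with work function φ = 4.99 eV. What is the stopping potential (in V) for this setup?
1.9442 V

The stopping potential V_s satisfies: eV_s = KE_max

First, find KE_max using Einstein's equation:
E_photon = hc/λ = 6.9342 eV
KE_max = E_photon - φ = 6.9342 - 4.99 = 1.9442 eV

Since eV_s = KE_max:
V_s = KE_max/e = 1.9442 V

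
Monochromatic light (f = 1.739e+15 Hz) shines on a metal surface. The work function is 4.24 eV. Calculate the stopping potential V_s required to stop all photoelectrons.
2.9519 V

The stopping potential V_s satisfies: eV_s = KE_max

First, find KE_max using Einstein's equation:
E_photon = hf = (6.626×10⁻³⁴ J·s)(1.739e+15 Hz) = 7.1919 eV
KE_max = E_photon - φ = 7.1919 - 4.24 = 2.9519 eV

Since eV_s = KE_max:
V_s = KE_max/e = 2.9519 V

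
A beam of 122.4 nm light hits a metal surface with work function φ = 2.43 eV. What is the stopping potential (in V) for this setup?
7.6994 V

The stopping potential V_s satisfies: eV_s = KE_max

First, find KE_max using Einstein's equation:
E_photon = hc/λ = 10.1294 eV
KE_max = E_photon - φ = 10.1294 - 2.43 = 7.6994 eV

Since eV_s = KE_max:
V_s = KE_max/e = 7.6994 V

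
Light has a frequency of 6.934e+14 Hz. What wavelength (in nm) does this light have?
432.35 nm

Using the wave equation: c = fλ

Solving for wavelength:
λ = c/f = (3×10⁸ m/s) / (6.934e+14 Hz)
λ = 432.35 nm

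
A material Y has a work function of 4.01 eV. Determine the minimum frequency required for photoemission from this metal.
9.6961e+14 Hz

The threshold frequency is when the photon energy equals the work function:
hf₀ = φ

Solving for f₀:
f₀ = φ/h = (4.01 eV × 1.602×10⁻¹⁹ J/eV) / (6.626×10⁻³⁴ J·s)
f₀ = 9.6961e+14 Hz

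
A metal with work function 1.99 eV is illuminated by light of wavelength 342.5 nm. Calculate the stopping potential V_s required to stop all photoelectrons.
1.6300 V

The stopping potential V_s satisfies: eV_s = KE_max

First, find KE_max using Einstein's equation:
E_photon = hc/λ = 3.6200 eV
KE_max = E_photon - φ = 3.6200 - 1.99 = 1.6300 eV

Since eV_s = KE_max:
V_s = KE_max/e = 1.6300 V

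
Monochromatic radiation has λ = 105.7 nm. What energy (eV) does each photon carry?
11.7298 eV

Using E = hf = hc/λ:

E = hc/λ = (6.626×10⁻³⁴ J·s)(3×10⁸ m/s) / (105.7×10⁻⁹ m)
E = 11.7298 eV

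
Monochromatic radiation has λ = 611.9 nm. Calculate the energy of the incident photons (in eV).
2.0262 eV

Using E = hf = hc/λ:

E = hc/λ = (6.626×10⁻³⁴ J·s)(3×10⁸ m/s) / (611.9×10⁻⁹ m)
E = 2.0262 eV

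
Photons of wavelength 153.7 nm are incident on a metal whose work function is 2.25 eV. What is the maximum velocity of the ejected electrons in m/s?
1.4304e+06 m/s

First, find the maximum kinetic energy:
E_photon = hc/λ = 8.0666 eV
KE_max = E_photon - φ = 8.0666 - 2.25 = 5.8166 eV

Convert to Joules: KE_max = 5.8166 × 1.602×10⁻¹⁹ J = 9.3193e-19 J

Then use KE = ½mv² to find velocity:
v = √(2·KE/m) = √(2 × 9.3193e-19 J / 9.109e-31 kg)
v = 1.4304e+06 m/s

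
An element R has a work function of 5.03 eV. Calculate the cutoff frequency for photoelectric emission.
1.2162e+15 Hz

The threshold frequency is when the photon energy equals the work function:
hf₀ = φ

Solving for f₀:
f₀ = φ/h = (5.03 eV × 1.602×10⁻¹⁹ J/eV) / (6.626×10⁻³⁴ J·s)
f₀ = 1.2162e+15 Hz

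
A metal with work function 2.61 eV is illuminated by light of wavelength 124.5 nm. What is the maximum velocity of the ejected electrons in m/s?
1.6078e+06 m/s

First, find the maximum kinetic energy:
E_photon = hc/λ = 9.9586 eV
KE_max = E_photon - φ = 9.9586 - 2.61 = 7.3486 eV

Convert to Joules: KE_max = 7.3486 × 1.602×10⁻¹⁹ J = 1.1774e-18 J

Then use KE = ½mv² to find velocity:
v = √(2·KE/m) = √(2 × 1.1774e-18 J / 9.109e-31 kg)
v = 1.6078e+06 m/s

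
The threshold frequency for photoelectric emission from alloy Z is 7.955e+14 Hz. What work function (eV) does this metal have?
3.29 eV

At the threshold frequency, photon energy equals work function:
φ = hf₀

Calculating:
φ = (6.626×10⁻³⁴ J·s)(7.955e+14 Hz)
φ = 3.29 eV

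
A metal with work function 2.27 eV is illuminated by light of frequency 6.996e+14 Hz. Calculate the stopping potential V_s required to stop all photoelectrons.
0.6233 V

The stopping potential V_s satisfies: eV_s = KE_max

First, find KE_max using Einstein's equation:
E_photon = hf = (6.626×10⁻³⁴ J·s)(6.996e+14 Hz) = 2.8933 eV
KE_max = E_photon - φ = 2.8933 - 2.27 = 0.6233 eV

Since eV_s = KE_max:
V_s = KE_max/e = 0.6233 V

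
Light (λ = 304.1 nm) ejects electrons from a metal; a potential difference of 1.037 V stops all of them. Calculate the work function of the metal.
3.04 eV

The stopping potential gives the maximum kinetic energy: KE_max = eV_s = 1.037 eV

From Einstein's photoelectric equation: KE_max = hc/λ - φ
Rearranging: φ = hc/λ - KE_max

Calculate photon energy:
E_photon = hc/λ = (6.626×10⁻³⁴ J·s)(3×10⁸ m/s) / (304.1×10⁻⁹ m) = 4.0771 eV

Therefore:
φ = 4.0771 - 1.037 = 3.04 eV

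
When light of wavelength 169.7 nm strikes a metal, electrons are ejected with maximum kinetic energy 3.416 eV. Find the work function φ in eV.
3.89 eV

From Einstein's photoelectric equation: KE_max = hf - φ = hc/λ - φ

Rearranging for φ:
φ = hc/λ - KE_max

Calculate photon energy:
E_photon = hc/λ = 7.3061 eV

Therefore:
φ = 7.3061 - 3.416 = 3.89 eV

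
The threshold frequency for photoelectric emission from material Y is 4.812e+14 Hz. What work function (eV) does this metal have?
1.99 eV

At the threshold frequency, photon energy equals work function:
φ = hf₀

Calculating:
φ = (6.626×10⁻³⁴ J·s)(4.812e+14 Hz)
φ = 1.99 eV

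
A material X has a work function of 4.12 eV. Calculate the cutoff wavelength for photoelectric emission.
300.93 nm

The threshold wavelength is when the photon energy equals the work function:
hc/λ₀ = φ

Solving for λ₀:
λ₀ = hc/φ = (6.626×10⁻³⁴ J·s)(3×10⁸ m/s) / (4.12 eV × 1.602×10⁻¹⁹ J/eV)
λ₀ = 300.93 nm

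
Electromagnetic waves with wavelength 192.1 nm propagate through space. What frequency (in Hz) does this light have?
1.5606e+15 Hz

Using the wave equation: c = fλ

Solving for frequency:
f = c/λ = (3×10⁸ m/s) / (192.1×10⁻⁹ m)
f = 1.5606e+15 Hz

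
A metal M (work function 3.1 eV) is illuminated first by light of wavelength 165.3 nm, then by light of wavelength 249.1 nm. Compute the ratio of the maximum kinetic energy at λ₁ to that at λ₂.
2.3441

Using Einstein's equation: KE_max = hc/λ - φ

For λ₁ = 165.3 nm:
E₁ = hc/λ₁ = 7.5006 eV
KE₁ = E₁ - φ = 7.5006 - 3.1 = 4.4006 eV

For λ₂ = 249.1 nm:
E₂ = hc/λ₂ = 4.9773 eV
KE₂ = E₂ - φ = 4.9773 - 3.1 = 1.8773 eV

Ratio: KE₁/KE₂ = 4.4006/1.8773 = 2.3441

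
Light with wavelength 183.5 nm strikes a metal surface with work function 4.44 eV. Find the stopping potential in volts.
2.3166 V

The stopping potential V_s satisfies: eV_s = KE_max

First, find KE_max using Einstein's equation:
E_photon = hc/λ = 6.7566 eV
KE_max = E_photon - φ = 6.7566 - 4.44 = 2.3166 eV

Since eV_s = KE_max:
V_s = KE_max/e = 2.3166 V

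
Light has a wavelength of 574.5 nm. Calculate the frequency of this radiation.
5.2183e+14 Hz

Using the wave equation: c = fλ

Solving for frequency:
f = c/λ = (3×10⁸ m/s) / (574.5×10⁻⁹ m)
f = 5.2183e+14 Hz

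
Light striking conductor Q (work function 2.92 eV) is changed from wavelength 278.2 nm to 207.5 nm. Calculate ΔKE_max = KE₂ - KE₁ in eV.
1.5185 eV

Using Einstein's equation: KE_max = hc/λ - φ

For λ₁ = 278.2 nm:
KE₁ = hc/λ₁ - φ = 4.4567 - 2.92 = 1.5367 eV

For λ₂ = 207.5 nm:
KE₂ = hc/λ₂ - φ = 5.9751 - 2.92 = 3.0551 eV

Change in KE:
ΔKE = KE₂ - KE₁ = 3.0551 - 1.5367 = 1.5185 eV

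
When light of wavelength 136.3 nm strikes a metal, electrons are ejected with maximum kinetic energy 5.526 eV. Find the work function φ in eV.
3.57 eV

From Einstein's photoelectric equation: KE_max = hf - φ = hc/λ - φ

Rearranging for φ:
φ = hc/λ - KE_max

Calculate photon energy:
E_photon = hc/λ = 9.0964 eV

Therefore:
φ = 9.0964 - 5.526 = 3.57 eV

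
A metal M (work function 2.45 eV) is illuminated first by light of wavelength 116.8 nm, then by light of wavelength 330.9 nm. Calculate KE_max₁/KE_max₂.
6.2960

Using Einstein's equation: KE_max = hc/λ - φ

For λ₁ = 116.8 nm:
E₁ = hc/λ₁ = 10.6151 eV
KE₁ = E₁ - φ = 10.6151 - 2.45 = 8.1651 eV

For λ₂ = 330.9 nm:
E₂ = hc/λ₂ = 3.7469 eV
KE₂ = E₂ - φ = 3.7469 - 2.45 = 1.2969 eV

Ratio: KE₁/KE₂ = 8.1651/1.2969 = 6.2960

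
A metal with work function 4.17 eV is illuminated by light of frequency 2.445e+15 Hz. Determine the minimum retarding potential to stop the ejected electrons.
5.9417 V

The stopping potential V_s satisfies: eV_s = KE_max

First, find KE_max using Einstein's equation:
E_photon = hf = (6.626×10⁻³⁴ J·s)(2.445e+15 Hz) = 10.1117 eV
KE_max = E_photon - φ = 10.1117 - 4.17 = 5.9417 eV

Since eV_s = KE_max:
V_s = KE_max/e = 5.9417 V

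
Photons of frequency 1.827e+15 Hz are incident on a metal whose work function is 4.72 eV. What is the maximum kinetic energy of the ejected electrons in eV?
2.8359 eV

Using Einstein's photoelectric equation: KE_max = hf - φ

First, calculate the photon energy:
E_photon = hf = (6.626×10⁻³⁴ J·s)(1.827e+15 Hz)
E_photon = 7.5559 eV

Then, the maximum kinetic energy:
KE_max = E_photon - φ = 7.5559 eV - 4.72 eV = 2.8359 eV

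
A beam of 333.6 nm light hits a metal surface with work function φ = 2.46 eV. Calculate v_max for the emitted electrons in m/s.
6.6484e+05 m/s

First, find the maximum kinetic energy:
E_photon = hc/λ = 3.7166 eV
KE_max = E_photon - φ = 3.7166 - 2.46 = 1.2566 eV

Convert to Joules: KE_max = 1.2566 × 1.602×10⁻¹⁹ J = 2.0132e-19 J

Then use KE = ½mv² to find velocity:
v = √(2·KE/m) = √(2 × 2.0132e-19 J / 9.109e-31 kg)
v = 6.6484e+05 m/s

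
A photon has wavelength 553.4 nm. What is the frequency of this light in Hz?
5.4173e+14 Hz

Using the wave equation: c = fλ

Solving for frequency:
f = c/λ = (3×10⁸ m/s) / (553.4×10⁻⁹ m)
f = 5.4173e+14 Hz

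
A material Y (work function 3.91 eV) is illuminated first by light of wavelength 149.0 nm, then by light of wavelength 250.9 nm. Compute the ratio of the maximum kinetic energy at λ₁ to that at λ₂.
4.2761

Using Einstein's equation: KE_max = hc/λ - φ

For λ₁ = 149.0 nm:
E₁ = hc/λ₁ = 8.3211 eV
KE₁ = E₁ - φ = 8.3211 - 3.91 = 4.4111 eV

For λ₂ = 250.9 nm:
E₂ = hc/λ₂ = 4.9416 eV
KE₂ = E₂ - φ = 4.9416 - 3.91 = 1.0316 eV

Ratio: KE₁/KE₂ = 4.4111/1.0316 = 4.2761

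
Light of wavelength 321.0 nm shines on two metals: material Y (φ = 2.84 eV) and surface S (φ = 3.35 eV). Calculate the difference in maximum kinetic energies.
0.5100 eV

Using KE_max = hc/λ - φ for each metal:

Photon energy: E = hc/λ = 3.8624 eV

For material Y (φ₁ = 2.84 eV):
KE₁ = E - φ₁ = 3.8624 - 2.84 = 1.0224 eV

For surface S (φ₂ = 3.35 eV):
KE₂ = E - φ₂ = 3.8624 - 3.35 = 0.5124 eV

Difference:
ΔKE = KE₁ - KE₂ = 1.0224 - 0.5124 = 0.5100 eV

Note: The difference equals the difference in work functions: 3.35 - 2.84 = 0.51 eV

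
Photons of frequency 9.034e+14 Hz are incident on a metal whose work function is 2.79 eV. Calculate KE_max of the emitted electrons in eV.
0.9462 eV

Using Einstein's photoelectric equation: KE_max = hf - φ

First, calculate the photon energy:
E_photon = hf = (6.626×10⁻³⁴ J·s)(9.034e+14 Hz)
E_photon = 3.7362 eV

Then, the maximum kinetic energy:
KE_max = E_photon - φ = 3.7362 eV - 2.79 eV = 0.9462 eV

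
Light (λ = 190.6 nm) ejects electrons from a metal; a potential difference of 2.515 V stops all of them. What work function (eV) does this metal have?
3.99 eV

The stopping potential gives the maximum kinetic energy: KE_max = eV_s = 2.515 eV

From Einstein's photoelectric equation: KE_max = hc/λ - φ
Rearranging: φ = hc/λ - KE_max

Calculate photon energy:
E_photon = hc/λ = (6.626×10⁻³⁴ J·s)(3×10⁸ m/s) / (190.6×10⁻⁹ m) = 6.5049 eV

Therefore:
φ = 6.5049 - 2.515 = 3.99 eV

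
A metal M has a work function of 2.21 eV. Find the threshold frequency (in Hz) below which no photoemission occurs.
5.3438e+14 Hz

The threshold frequency is when the photon energy equals the work function:
hf₀ = φ

Solving for f₀:
f₀ = φ/h = (2.21 eV × 1.602×10⁻¹⁹ J/eV) / (6.626×10⁻³⁴ J·s)
f₀ = 5.3438e+14 Hz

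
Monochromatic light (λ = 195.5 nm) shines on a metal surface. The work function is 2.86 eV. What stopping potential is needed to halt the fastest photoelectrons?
3.4819 V

The stopping potential V_s satisfies: eV_s = KE_max

First, find KE_max using Einstein's equation:
E_photon = hc/λ = 6.3419 eV
KE_max = E_photon - φ = 6.3419 - 2.86 = 3.4819 eV

Since eV_s = KE_max:
V_s = KE_max/e = 3.4819 V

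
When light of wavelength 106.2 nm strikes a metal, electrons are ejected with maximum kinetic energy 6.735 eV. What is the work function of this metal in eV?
4.94 eV

From Einstein's photoelectric equation: KE_max = hf - φ = hc/λ - φ

Rearranging for φ:
φ = hc/λ - KE_max

Calculate photon energy:
E_photon = hc/λ = 11.6746 eV

Therefore:
φ = 11.6746 - 6.735 = 4.94 eV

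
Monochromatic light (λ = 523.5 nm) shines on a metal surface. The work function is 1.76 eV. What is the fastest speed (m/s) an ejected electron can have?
4.6260e+05 m/s

First, find the maximum kinetic energy:
E_photon = hc/λ = 2.3684 eV
KE_max = E_photon - φ = 2.3684 - 1.76 = 0.6084 eV

Convert to Joules: KE_max = 0.6084 × 1.602×10⁻¹⁹ J = 9.7472e-20 J

Then use KE = ½mv² to find velocity:
v = √(2·KE/m) = √(2 × 9.7472e-20 J / 9.109e-31 kg)
v = 4.6260e+05 m/s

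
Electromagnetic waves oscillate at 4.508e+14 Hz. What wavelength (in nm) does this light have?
665.02 nm

Using the wave equation: c = fλ

Solving for wavelength:
λ = c/f = (3×10⁸ m/s) / (4.508e+14 Hz)
λ = 665.02 nm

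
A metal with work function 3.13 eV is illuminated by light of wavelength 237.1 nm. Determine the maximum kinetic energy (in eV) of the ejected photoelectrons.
2.0992 eV

Using Einstein's photoelectric equation: KE_max = hf - φ = hc/λ - φ

First, calculate the photon energy:
E_photon = hc/λ = (6.626×10⁻³⁴ J·s)(3×10⁸ m/s) / (237.1×10⁻⁹ m)
E_photon = 5.2292 eV

Then, the maximum kinetic energy:
KE_max = E_photon - φ = 5.2292 eV - 3.13 eV = 2.0992 eV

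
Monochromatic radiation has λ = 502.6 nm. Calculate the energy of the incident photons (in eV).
2.4669 eV

Using E = hf = hc/λ:

E = hc/λ = (6.626×10⁻³⁴ J·s)(3×10⁸ m/s) / (502.6×10⁻⁹ m)
E = 2.4669 eV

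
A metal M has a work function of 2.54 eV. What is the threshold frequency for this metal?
6.1417e+14 Hz

The threshold frequency is when the photon energy equals the work function:
hf₀ = φ

Solving for f₀:
f₀ = φ/h = (2.54 eV × 1.602×10⁻¹⁹ J/eV) / (6.626×10⁻³⁴ J·s)
f₀ = 6.1417e+14 Hz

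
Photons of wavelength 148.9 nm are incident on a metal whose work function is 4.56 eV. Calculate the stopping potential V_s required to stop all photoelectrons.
3.7667 V

The stopping potential V_s satisfies: eV_s = KE_max

First, find KE_max using Einstein's equation:
E_photon = hc/λ = 8.3267 eV
KE_max = E_photon - φ = 8.3267 - 4.56 = 3.7667 eV

Since eV_s = KE_max:
V_s = KE_max/e = 3.7667 V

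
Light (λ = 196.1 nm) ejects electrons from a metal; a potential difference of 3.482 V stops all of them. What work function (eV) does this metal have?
2.84 eV

The stopping potential gives the maximum kinetic energy: KE_max = eV_s = 3.482 eV

From Einstein's photoelectric equation: KE_max = hc/λ - φ
Rearranging: φ = hc/λ - KE_max

Calculate photon energy:
E_photon = hc/λ = (6.626×10⁻³⁴ J·s)(3×10⁸ m/s) / (196.1×10⁻⁹ m) = 6.3225 eV

Therefore:
φ = 6.3225 - 3.482 = 2.84 eV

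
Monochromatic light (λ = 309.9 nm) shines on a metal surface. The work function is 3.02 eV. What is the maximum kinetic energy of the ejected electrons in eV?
0.9808 eV

Using Einstein's photoelectric equation: KE_max = hf - φ = hc/λ - φ

First, calculate the photon energy:
E_photon = hc/λ = (6.626×10⁻³⁴ J·s)(3×10⁸ m/s) / (309.9×10⁻⁹ m)
E_photon = 4.0008 eV

Then, the maximum kinetic energy:
KE_max = E_photon - φ = 4.0008 eV - 3.02 eV = 0.9808 eV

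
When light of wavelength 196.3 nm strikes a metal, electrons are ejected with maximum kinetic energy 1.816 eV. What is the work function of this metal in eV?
4.50 eV

From Einstein's photoelectric equation: KE_max = hf - φ = hc/λ - φ

Rearranging for φ:
φ = hc/λ - KE_max

Calculate photon energy:
E_photon = hc/λ = 6.3161 eV

Therefore:
φ = 6.3161 - 1.816 = 4.50 eV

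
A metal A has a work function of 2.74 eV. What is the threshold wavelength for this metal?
452.50 nm

The threshold wavelength is when the photon energy equals the work function:
hc/λ₀ = φ

Solving for λ₀:
λ₀ = hc/φ = (6.626×10⁻³⁴ J·s)(3×10⁸ m/s) / (2.74 eV × 1.602×10⁻¹⁹ J/eV)
λ₀ = 452.50 nm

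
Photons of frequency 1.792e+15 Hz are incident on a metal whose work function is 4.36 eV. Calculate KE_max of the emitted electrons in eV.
3.0511 eV

Using Einstein's photoelectric equation: KE_max = hf - φ

First, calculate the photon energy:
E_photon = hf = (6.626×10⁻³⁴ J·s)(1.792e+15 Hz)
E_photon = 7.4111 eV

Then, the maximum kinetic energy:
KE_max = E_photon - φ = 7.4111 eV - 4.36 eV = 3.0511 eV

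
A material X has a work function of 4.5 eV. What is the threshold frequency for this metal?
1.0881e+15 Hz

The threshold frequency is when the photon energy equals the work function:
hf₀ = φ

Solving for f₀:
f₀ = φ/h = (4.5 eV × 1.602×10⁻¹⁹ J/eV) / (6.626×10⁻³⁴ J·s)
f₀ = 1.0881e+15 Hz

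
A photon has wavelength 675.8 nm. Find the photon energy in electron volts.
1.8346 eV

Using E = hf = hc/λ:

E = hc/λ = (6.626×10⁻³⁴ J·s)(3×10⁸ m/s) / (675.8×10⁻⁹ m)
E = 1.8346 eV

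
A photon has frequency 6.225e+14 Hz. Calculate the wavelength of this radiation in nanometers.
481.59 nm

Using the wave equation: c = fλ

Solving for wavelength:
λ = c/f = (3×10⁸ m/s) / (6.225e+14 Hz)
λ = 481.59 nm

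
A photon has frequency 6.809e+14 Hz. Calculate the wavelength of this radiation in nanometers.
440.29 nm

Using the wave equation: c = fλ

Solving for wavelength:
λ = c/f = (3×10⁸ m/s) / (6.809e+14 Hz)
λ = 440.29 nm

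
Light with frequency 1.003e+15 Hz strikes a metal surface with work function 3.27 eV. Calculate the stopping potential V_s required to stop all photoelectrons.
0.8781 V

The stopping potential V_s satisfies: eV_s = KE_max

First, find KE_max using Einstein's equation:
E_photon = hf = (6.626×10⁻³⁴ J·s)(1.003e+15 Hz) = 4.1481 eV
KE_max = E_photon - φ = 4.1481 - 3.27 = 0.8781 eV

Since eV_s = KE_max:
V_s = KE_max/e = 0.8781 V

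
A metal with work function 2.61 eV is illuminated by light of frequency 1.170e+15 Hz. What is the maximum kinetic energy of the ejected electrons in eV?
2.2287 eV

Using Einstein's photoelectric equation: KE_max = hf - φ

First, calculate the photon energy:
E_photon = hf = (6.626×10⁻³⁴ J·s)(1.170e+15 Hz)
E_photon = 4.8387 eV

Then, the maximum kinetic energy:
KE_max = E_photon - φ = 4.8387 eV - 2.61 eV = 2.2287 eV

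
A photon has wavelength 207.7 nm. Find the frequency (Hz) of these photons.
1.4434e+15 Hz

Using the wave equation: c = fλ

Solving for frequency:
f = c/λ = (3×10⁸ m/s) / (207.7×10⁻⁹ m)
f = 1.4434e+15 Hz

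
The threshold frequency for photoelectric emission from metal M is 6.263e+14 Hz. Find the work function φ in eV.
2.59 eV

At the threshold frequency, photon energy equals work function:
φ = hf₀

Calculating:
φ = (6.626×10⁻³⁴ J·s)(6.263e+14 Hz)
φ = 2.59 eV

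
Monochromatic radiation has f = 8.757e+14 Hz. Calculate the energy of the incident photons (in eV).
3.6216 eV

Using E = hf:

E = hf = (6.626×10⁻³⁴ J·s)(8.757e+14 Hz)
E = 3.6216 eV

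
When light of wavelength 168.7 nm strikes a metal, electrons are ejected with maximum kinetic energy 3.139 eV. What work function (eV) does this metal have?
4.21 eV

From Einstein's photoelectric equation: KE_max = hf - φ = hc/λ - φ

Rearranging for φ:
φ = hc/λ - KE_max

Calculate photon energy:
E_photon = hc/λ = 7.3494 eV

Therefore:
φ = 7.3494 - 3.139 = 4.21 eV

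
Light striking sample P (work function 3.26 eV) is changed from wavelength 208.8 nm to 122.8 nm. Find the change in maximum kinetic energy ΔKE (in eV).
4.1585 eV

Using Einstein's equation: KE_max = hc/λ - φ

For λ₁ = 208.8 nm:
KE₁ = hc/λ₁ - φ = 5.9379 - 3.26 = 2.6779 eV

For λ₂ = 122.8 nm:
KE₂ = hc/λ₂ - φ = 10.0964 - 3.26 = 6.8364 eV

Change in KE:
ΔKE = KE₂ - KE₁ = 6.8364 - 2.6779 = 4.1585 eV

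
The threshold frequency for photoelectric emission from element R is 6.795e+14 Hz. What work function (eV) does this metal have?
2.81 eV

At the threshold frequency, photon energy equals work function:
φ = hf₀

Calculating:
φ = (6.626×10⁻³⁴ J·s)(6.795e+14 Hz)
φ = 2.81 eV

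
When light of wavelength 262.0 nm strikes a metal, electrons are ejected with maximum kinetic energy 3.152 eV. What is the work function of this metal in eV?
1.58 eV

From Einstein's photoelectric equation: KE_max = hf - φ = hc/λ - φ

Rearranging for φ:
φ = hc/λ - KE_max

Calculate photon energy:
E_photon = hc/λ = 4.7322 eV

Therefore:
φ = 4.7322 - 3.152 = 1.58 eV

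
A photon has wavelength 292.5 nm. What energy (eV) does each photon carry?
4.2388 eV

Using E = hf = hc/λ:

E = hc/λ = (6.626×10⁻³⁴ J·s)(3×10⁸ m/s) / (292.5×10⁻⁹ m)
E = 4.2388 eV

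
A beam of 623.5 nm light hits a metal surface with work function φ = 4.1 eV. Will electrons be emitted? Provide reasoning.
No

For photoemission, the photon energy must exceed the work function.

Photon energy: E = hc/λ = 1.9885 eV
Work function: φ = 4.1 eV

Since E_photon (1.9885 eV) < φ (4.1 eV), photoemission will NOT occur.
The threshold wavelength is λ₀ = hc/φ = 302.4 nm.
Since 623.5 nm > 302.4 nm, the photons lack sufficient energy.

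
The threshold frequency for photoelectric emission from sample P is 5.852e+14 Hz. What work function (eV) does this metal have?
2.42 eV

At the threshold frequency, photon energy equals work function:
φ = hf₀

Calculating:
φ = (6.626×10⁻³⁴ J·s)(5.852e+14 Hz)
φ = 2.42 eV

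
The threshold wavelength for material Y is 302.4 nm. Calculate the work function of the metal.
4.10 eV

At the threshold wavelength, photon energy equals work function:
φ = hc/λ₀

Calculating:
φ = (6.626×10⁻³⁴ J·s)(3×10⁸ m/s) / (302.4×10⁻⁹ m)
φ = 4.10 eV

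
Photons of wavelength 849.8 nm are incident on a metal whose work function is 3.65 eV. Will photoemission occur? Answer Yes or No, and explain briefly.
No

For photoemission, the photon energy must exceed the work function.

Photon energy: E = hc/λ = 1.4590 eV
Work function: φ = 3.65 eV

Since E_photon (1.4590 eV) < φ (3.65 eV), photoemission will NOT occur.
The threshold wavelength is λ₀ = hc/φ = 339.7 nm.
Since 849.8 nm > 339.7 nm, the photons lack sufficient energy.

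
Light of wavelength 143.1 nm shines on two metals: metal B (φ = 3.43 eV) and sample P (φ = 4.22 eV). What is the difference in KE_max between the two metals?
0.7900 eV

Using KE_max = hc/λ - φ for each metal:

Photon energy: E = hc/λ = 8.6642 eV

For metal B (φ₁ = 3.43 eV):
KE₁ = E - φ₁ = 8.6642 - 3.43 = 5.2342 eV

For sample P (φ₂ = 4.22 eV):
KE₂ = E - φ₂ = 8.6642 - 4.22 = 4.4442 eV

Difference:
ΔKE = KE₁ - KE₂ = 5.2342 - 4.4442 = 0.7900 eV

Note: The difference equals the difference in work functions: 4.22 - 3.43 = 0.79 eV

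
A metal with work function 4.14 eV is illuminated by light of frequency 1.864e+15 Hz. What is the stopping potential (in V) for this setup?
3.5689 V

The stopping potential V_s satisfies: eV_s = KE_max

First, find KE_max using Einstein's equation:
E_photon = hf = (6.626×10⁻³⁴ J·s)(1.864e+15 Hz) = 7.7089 eV
KE_max = E_photon - φ = 7.7089 - 4.14 = 3.5689 eV

Since eV_s = KE_max:
V_s = KE_max/e = 3.5689 V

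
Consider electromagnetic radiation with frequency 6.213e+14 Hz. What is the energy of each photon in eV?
2.5695 eV

Using E = hf:

E = hf = (6.626×10⁻³⁴ J·s)(6.213e+14 Hz)
E = 2.5695 eV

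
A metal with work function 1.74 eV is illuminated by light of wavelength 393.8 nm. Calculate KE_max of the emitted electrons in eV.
1.4084 eV

Using Einstein's photoelectric equation: KE_max = hf - φ = hc/λ - φ

First, calculate the photon energy:
E_photon = hc/λ = (6.626×10⁻³⁴ J·s)(3×10⁸ m/s) / (393.8×10⁻⁹ m)
E_photon = 3.1484 eV

Then, the maximum kinetic energy:
KE_max = E_photon - φ = 3.1484 eV - 1.74 eV = 1.4084 eV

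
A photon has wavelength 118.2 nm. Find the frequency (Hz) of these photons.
2.5363e+15 Hz

Using the wave equation: c = fλ

Solving for frequency:
f = c/λ = (3×10⁸ m/s) / (118.2×10⁻⁹ m)
f = 2.5363e+15 Hz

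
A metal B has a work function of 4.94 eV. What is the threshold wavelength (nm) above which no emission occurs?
250.98 nm

The threshold wavelength is when the photon energy equals the work function:
hc/λ₀ = φ

Solving for λ₀:
λ₀ = hc/φ = (6.626×10⁻³⁴ J·s)(3×10⁸ m/s) / (4.94 eV × 1.602×10⁻¹⁹ J/eV)
λ₀ = 250.98 nm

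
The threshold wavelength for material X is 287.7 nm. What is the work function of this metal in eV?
4.31 eV

At the threshold wavelength, photon energy equals work function:
φ = hc/λ₀

Calculating:
φ = (6.626×10⁻³⁴ J·s)(3×10⁸ m/s) / (287.7×10⁻⁹ m)
φ = 4.31 eV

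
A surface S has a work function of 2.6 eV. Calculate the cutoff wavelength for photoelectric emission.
476.86 nm

The threshold wavelength is when the photon energy equals the work function:
hc/λ₀ = φ

Solving for λ₀:
λ₀ = hc/φ = (6.626×10⁻³⁴ J·s)(3×10⁸ m/s) / (2.6 eV × 1.602×10⁻¹⁹ J/eV)
λ₀ = 476.86 nm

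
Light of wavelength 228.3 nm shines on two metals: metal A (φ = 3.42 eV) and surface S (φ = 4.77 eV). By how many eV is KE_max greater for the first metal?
1.3500 eV

Using KE_max = hc/λ - φ for each metal:

Photon energy: E = hc/λ = 5.4308 eV

For metal A (φ₁ = 3.42 eV):
KE₁ = E - φ₁ = 5.4308 - 3.42 = 2.0108 eV

For surface S (φ₂ = 4.77 eV):
KE₂ = E - φ₂ = 5.4308 - 4.77 = 0.6608 eV

Difference:
ΔKE = KE₁ - KE₂ = 2.0108 - 0.6608 = 1.3500 eV

Note: The difference equals the difference in work functions: 4.77 - 3.42 = 1.35 eV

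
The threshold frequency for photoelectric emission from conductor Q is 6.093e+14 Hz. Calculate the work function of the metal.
2.52 eV

At the threshold frequency, photon energy equals work function:
φ = hf₀

Calculating:
φ = (6.626×10⁻³⁴ J·s)(6.093e+14 Hz)
φ = 2.52 eV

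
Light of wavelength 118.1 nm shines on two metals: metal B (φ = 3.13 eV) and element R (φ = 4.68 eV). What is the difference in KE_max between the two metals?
1.5500 eV

Using KE_max = hc/λ - φ for each metal:

Photon energy: E = hc/λ = 10.4982 eV

For metal B (φ₁ = 3.13 eV):
KE₁ = E - φ₁ = 10.4982 - 3.13 = 7.3682 eV

For element R (φ₂ = 4.68 eV):
KE₂ = E - φ₂ = 10.4982 - 4.68 = 5.8182 eV

Difference:
ΔKE = KE₁ - KE₂ = 7.3682 - 5.8182 = 1.5500 eV

Note: The difference equals the difference in work functions: 4.68 - 3.13 = 1.55 eV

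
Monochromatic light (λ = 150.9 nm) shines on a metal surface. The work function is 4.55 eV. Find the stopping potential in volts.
3.6663 V

The stopping potential V_s satisfies: eV_s = KE_max

First, find KE_max using Einstein's equation:
E_photon = hc/λ = 8.2163 eV
KE_max = E_photon - φ = 8.2163 - 4.55 = 3.6663 eV

Since eV_s = KE_max:
V_s = KE_max/e = 3.6663 V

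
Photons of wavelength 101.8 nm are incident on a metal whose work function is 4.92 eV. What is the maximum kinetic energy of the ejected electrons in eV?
7.2592 eV

Using Einstein's photoelectric equation: KE_max = hf - φ = hc/λ - φ

First, calculate the photon energy:
E_photon = hc/λ = (6.626×10⁻³⁴ J·s)(3×10⁸ m/s) / (101.8×10⁻⁹ m)
E_photon = 12.1792 eV

Then, the maximum kinetic energy:
KE_max = E_photon - φ = 12.1792 eV - 4.92 eV = 7.2592 eV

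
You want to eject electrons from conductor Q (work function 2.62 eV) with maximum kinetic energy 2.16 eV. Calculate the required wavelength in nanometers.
259.38 nm

From Einstein's equation: KE_max = hc/λ - φ

Rearranging for λ:
hc/λ = KE_max + φ
λ = hc/(KE_max + φ)

Required photon energy:
E_photon = KE_max + φ = 2.16 + 2.62 = 4.78 eV

Required wavelength:
λ = hc/E_photon = (6.626×10⁻³⁴)(3×10⁸) / (4.78 × 1.602×10⁻¹⁹)
λ = 259.38 nm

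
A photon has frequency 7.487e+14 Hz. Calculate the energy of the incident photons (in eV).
3.0964 eV

Using E = hf:

E = hf = (6.626×10⁻³⁴ J·s)(7.487e+14 Hz)
E = 3.0964 eV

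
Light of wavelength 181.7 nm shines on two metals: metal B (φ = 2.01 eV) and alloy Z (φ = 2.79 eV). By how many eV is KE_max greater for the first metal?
0.7800 eV

Using KE_max = hc/λ - φ for each metal:

Photon energy: E = hc/λ = 6.8236 eV

For metal B (φ₁ = 2.01 eV):
KE₁ = E - φ₁ = 6.8236 - 2.01 = 4.8136 eV

For alloy Z (φ₂ = 2.79 eV):
KE₂ = E - φ₂ = 6.8236 - 2.79 = 4.0336 eV

Difference:
ΔKE = KE₁ - KE₂ = 4.8136 - 4.0336 = 0.7800 eV

Note: The difference equals the difference in work functions: 2.79 - 2.01 = 0.78 eV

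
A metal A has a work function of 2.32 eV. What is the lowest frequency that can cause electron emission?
5.6097e+14 Hz

The threshold frequency is when the photon energy equals the work function:
hf₀ = φ

Solving for f₀:
f₀ = φ/h = (2.32 eV × 1.602×10⁻¹⁹ J/eV) / (6.626×10⁻³⁴ J·s)
f₀ = 5.6097e+14 Hz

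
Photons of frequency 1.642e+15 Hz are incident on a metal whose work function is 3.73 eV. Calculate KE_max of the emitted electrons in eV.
3.0608 eV

Using Einstein's photoelectric equation: KE_max = hf - φ

First, calculate the photon energy:
E_photon = hf = (6.626×10⁻³⁴ J·s)(1.642e+15 Hz)
E_photon = 6.7908 eV

Then, the maximum kinetic energy:
KE_max = E_photon - φ = 6.7908 eV - 3.73 eV = 3.0608 eV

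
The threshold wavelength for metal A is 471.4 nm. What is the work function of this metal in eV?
2.63 eV

At the threshold wavelength, photon energy equals work function:
φ = hc/λ₀

Calculating:
φ = (6.626×10⁻³⁴ J·s)(3×10⁸ m/s) / (471.4×10⁻⁹ m)
φ = 2.63 eV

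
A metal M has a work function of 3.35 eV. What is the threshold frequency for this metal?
8.1003e+14 Hz

The threshold frequency is when the photon energy equals the work function:
hf₀ = φ

Solving for f₀:
f₀ = φ/h = (3.35 eV × 1.602×10⁻¹⁹ J/eV) / (6.626×10⁻³⁴ J·s)
f₀ = 8.1003e+14 Hz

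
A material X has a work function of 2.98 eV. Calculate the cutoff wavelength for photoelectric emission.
416.05 nm

The threshold wavelength is when the photon energy equals the work function:
hc/λ₀ = φ

Solving for λ₀:
λ₀ = hc/φ = (6.626×10⁻³⁴ J·s)(3×10⁸ m/s) / (2.98 eV × 1.602×10⁻¹⁹ J/eV)
λ₀ = 416.05 nm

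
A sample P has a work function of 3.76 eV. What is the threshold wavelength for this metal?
329.75 nm

The threshold wavelength is when the photon energy equals the work function:
hc/λ₀ = φ

Solving for λ₀:
λ₀ = hc/φ = (6.626×10⁻³⁴ J·s)(3×10⁸ m/s) / (3.76 eV × 1.602×10⁻¹⁹ J/eV)
λ₀ = 329.75 nm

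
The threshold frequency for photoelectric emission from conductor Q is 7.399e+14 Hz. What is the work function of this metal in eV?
3.06 eV

At the threshold frequency, photon energy equals work function:
φ = hf₀

Calculating:
φ = (6.626×10⁻³⁴ J·s)(7.399e+14 Hz)
φ = 3.06 eV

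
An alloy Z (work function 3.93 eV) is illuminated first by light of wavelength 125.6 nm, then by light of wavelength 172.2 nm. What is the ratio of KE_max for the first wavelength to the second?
1.8169

Using Einstein's equation: KE_max = hc/λ - φ

For λ₁ = 125.6 nm:
E₁ = hc/λ₁ = 9.8714 eV
KE₁ = E₁ - φ = 9.8714 - 3.93 = 5.9414 eV

For λ₂ = 172.2 nm:
E₂ = hc/λ₂ = 7.2000 eV
KE₂ = E₂ - φ = 7.2000 - 3.93 = 3.2700 eV

Ratio: KE₁/KE₂ = 5.9414/3.2700 = 1.8169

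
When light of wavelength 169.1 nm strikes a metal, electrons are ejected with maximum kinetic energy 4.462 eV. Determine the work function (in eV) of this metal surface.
2.87 eV

From Einstein's photoelectric equation: KE_max = hf - φ = hc/λ - φ

Rearranging for φ:
φ = hc/λ - KE_max

Calculate photon energy:
E_photon = hc/λ = 7.3320 eV

Therefore:
φ = 7.3320 - 4.462 = 2.87 eV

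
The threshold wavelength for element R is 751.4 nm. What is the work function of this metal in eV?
1.65 eV

At the threshold wavelength, photon energy equals work function:
φ = hc/λ₀

Calculating:
φ = (6.626×10⁻³⁴ J·s)(3×10⁸ m/s) / (751.4×10⁻⁹ m)
φ = 1.65 eV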